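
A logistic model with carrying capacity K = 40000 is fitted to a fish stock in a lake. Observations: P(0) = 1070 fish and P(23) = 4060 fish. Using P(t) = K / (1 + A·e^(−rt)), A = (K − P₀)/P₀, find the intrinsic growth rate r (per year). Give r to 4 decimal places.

r ≈ 0.0615 per year

A = (40000 − 1070)/1070 = 36.38318
4060 = 40000/(1 + 36.38318·e^(−r·23)) → e^(−23r) = (9.85222 − 1)/36.38318 = 0.243305
r = −ln(0.243305)/23 = 1.41344/23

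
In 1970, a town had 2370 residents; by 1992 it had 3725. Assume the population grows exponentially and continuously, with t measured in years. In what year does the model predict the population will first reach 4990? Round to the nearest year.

r = ln(3725/2370) / 22 = 0.45218/22 ≈ 0.020553 per year
t = ln(4990/2370) / r = 0.74455/0.020553 ≈ 36.22 years after 1970

year 2006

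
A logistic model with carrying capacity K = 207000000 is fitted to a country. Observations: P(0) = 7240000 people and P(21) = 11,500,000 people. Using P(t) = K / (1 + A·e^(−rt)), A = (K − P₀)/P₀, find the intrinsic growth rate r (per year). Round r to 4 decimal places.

r ≈ 0.0231 per year

A = (207000000 − 7240000)/7240000 = 27.59116
11500000 = 207000000/(1 + 27.59116·e^(−r·21)) → e^(−21r) = (18 − 1)/27.59116 = 0.616139
r = −ln(0.616139)/21 = 0.48428/21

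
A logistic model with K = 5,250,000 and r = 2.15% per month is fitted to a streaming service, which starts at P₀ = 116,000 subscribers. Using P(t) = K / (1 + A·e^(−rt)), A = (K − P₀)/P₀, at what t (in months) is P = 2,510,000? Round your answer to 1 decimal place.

t ≈ 172.2 months

A = (5250000 − 116000)/116000 = 44.25862
2510000 = 5250000/(1 + 44.25862·e^(−0.0215t)) → 1 + 44.25862·e^(−0.0215t) = 2.09163
e^(−0.0215t) = 0.024665 → t = ln(40.54348)/0.0215 = 3.70238/0.0215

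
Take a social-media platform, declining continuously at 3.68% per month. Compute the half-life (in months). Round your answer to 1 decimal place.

half-life = ln(2) / |r| = 0.69315 / 0.0368

half-life ≈ 18.8 months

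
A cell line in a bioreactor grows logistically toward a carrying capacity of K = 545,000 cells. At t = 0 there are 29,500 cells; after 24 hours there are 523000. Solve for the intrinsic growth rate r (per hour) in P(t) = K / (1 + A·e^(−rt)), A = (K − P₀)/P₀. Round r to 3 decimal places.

r ≈ 0.251 per hour

A = (545000 − 29500)/29500 = 17.47458
523000 = 545000/(1 + 17.47458·e^(−r·24)) → e^(−24r) = (1.04207 − 1)/17.47458 = 0.002407
r = −ln(0.002407)/24 = 6.02929/24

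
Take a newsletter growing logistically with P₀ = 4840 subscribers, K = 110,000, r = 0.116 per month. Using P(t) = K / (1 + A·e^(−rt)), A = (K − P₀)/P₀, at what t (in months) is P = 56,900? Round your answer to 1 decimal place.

A = (110000 − 4840)/4840 = 21.72727
56900 = 110000/(1 + 21.72727·e^(−0.116t)) → 1 + 21.72727·e^(−0.116t) = 1.93322
e^(−0.116t) = 0.042951 → t = ln(23.28214)/0.116 = 3.14769/0.116

t ≈ 27.1 months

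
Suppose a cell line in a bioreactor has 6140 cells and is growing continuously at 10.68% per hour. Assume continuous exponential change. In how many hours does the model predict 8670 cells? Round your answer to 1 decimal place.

8670 = 6140 · e^(0.1068·t)
t = ln(8670/6140) / 0.1068 = ln(1.41205) / 0.1068 = 0.34504 / 0.1068

t ≈ 3.2 hours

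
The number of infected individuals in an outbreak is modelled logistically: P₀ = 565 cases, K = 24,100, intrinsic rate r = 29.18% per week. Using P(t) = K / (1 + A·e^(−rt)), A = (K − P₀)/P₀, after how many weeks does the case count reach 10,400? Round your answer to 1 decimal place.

A = (24100 − 565)/565 = 41.65487
10400 = 24100/(1 + 41.65487·e^(−0.2918t)) → 1 + 41.65487·e^(−0.2918t) = 2.31731
e^(−0.2918t) = 0.031624 → t = ln(31.62121)/0.2918 = 3.45383/0.2918

t ≈ 11.8 weeks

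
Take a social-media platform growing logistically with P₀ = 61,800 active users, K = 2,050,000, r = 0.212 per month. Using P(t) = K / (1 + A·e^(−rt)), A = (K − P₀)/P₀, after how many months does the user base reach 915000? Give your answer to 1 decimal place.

A = (2050000 − 61800)/61800 = 32.17152
915000 = 2050000/(1 + 32.17152·e^(−0.212t)) → 1 + 32.17152·e^(−0.212t) = 2.24044
e^(−0.212t) = 0.038557 → t = ln(25.93563)/0.212 = 3.25562/0.212

t ≈ 15.4 months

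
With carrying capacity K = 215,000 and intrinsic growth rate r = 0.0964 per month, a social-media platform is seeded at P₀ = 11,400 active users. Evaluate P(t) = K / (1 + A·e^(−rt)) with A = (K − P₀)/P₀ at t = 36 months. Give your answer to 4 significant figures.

A = (215000 − 11400)/11400 = 17.85965
P(36) = 215000 / (1 + 17.85965·e^(−0.0964·36)) = 215000 / (1 + 17.85965·0.031105)
= 215000 / 1.55552 ≈ 138217.71

≈ 138,200 active users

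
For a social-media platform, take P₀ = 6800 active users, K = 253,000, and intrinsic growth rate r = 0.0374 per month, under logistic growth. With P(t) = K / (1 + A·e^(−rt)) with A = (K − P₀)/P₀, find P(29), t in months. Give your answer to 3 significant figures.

≈ 19,100 active users

A = (253000 − 6800)/6800 = 36.20588
P(29) = 253000 / (1 + 36.20588·e^(−0.0374·29)) = 253000 / (1 + 36.20588·0.338037)
= 253000 / 13.23893 ≈ 19110.31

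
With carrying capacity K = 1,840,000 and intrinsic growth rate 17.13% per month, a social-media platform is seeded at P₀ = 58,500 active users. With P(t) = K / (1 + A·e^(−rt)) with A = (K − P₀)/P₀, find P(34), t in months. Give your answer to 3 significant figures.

A = (1840000 − 58500)/58500 = 30.45299
P(34) = 1840000 / (1 + 30.45299·e^(−0.1713·34)) = 1840000 / (1 + 30.45299·0.002955)
= 1840000 / 1.08999 ≈ 1688083.17

≈ 1,690,000 active users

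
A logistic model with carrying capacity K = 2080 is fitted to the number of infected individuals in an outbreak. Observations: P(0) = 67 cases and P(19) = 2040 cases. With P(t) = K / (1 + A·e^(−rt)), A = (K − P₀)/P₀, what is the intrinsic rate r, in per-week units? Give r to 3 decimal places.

r ≈ 0.386 per week

A = (2080 − 67)/67 = 30.04478
2040 = 2080/(1 + 30.04478·e^(−r·19)) → e^(−19r) = (1.01961 − 1)/30.04478 = 0.000653
r = −ln(0.000653)/19 = 7.33451/19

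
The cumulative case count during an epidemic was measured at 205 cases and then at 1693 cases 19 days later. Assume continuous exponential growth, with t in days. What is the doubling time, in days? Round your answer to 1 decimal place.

doubling time ≈ 6.2 days

r = ln(1693/205) / 19 = ln(8.25854) / 19 ≈ 0.111118 per day
doubling time = ln 2 / |r| = 0.69315 / 0.111118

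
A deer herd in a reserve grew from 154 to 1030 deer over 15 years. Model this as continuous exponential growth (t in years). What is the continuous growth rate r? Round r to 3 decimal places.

r ≈ 0.127 per year

1030 = 154 · e^(r·15)
e^(15r) = 1030/154 = 6.68831
r = ln(6.68831) / 15 = 1.90036 / 15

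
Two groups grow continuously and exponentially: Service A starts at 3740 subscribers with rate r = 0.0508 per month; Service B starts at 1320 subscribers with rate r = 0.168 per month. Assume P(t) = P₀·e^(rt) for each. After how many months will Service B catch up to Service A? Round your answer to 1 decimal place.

3740·e^(0.0508t) = 1320·e^(0.168t)
3740/1320 = e^((0.168 − 0.0508)t) → ln(2.83333) = 0.1172·t
t = 1.04145 / 0.1172

t ≈ 8.9 months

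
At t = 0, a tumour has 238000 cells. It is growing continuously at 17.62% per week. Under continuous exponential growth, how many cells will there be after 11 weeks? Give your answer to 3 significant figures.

≈ 1,650,000 cells

P(11) = 238000 · e^(0.1762·11) = 238000 · e^(1.9382)
= 238000 · 6.94624 ≈ 1653204.28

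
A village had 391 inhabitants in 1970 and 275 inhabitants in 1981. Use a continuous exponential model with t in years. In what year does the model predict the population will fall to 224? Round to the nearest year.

r = ln(275/391) / 11 = -0.35194/11 ≈ -0.031994 per year
t = ln(224/391) / r = -0.55706/-0.031994 ≈ 17.41 years after 1970

year 1987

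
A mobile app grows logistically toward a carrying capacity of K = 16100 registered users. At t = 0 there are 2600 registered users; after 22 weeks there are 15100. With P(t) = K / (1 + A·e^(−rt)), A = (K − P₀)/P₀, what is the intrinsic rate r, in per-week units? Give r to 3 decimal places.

r ≈ 0.198 per week

A = (16100 − 2600)/2600 = 5.19231
15100 = 16100/(1 + 5.19231·e^(−r·22)) → e^(−22r) = (1.06623 − 1)/5.19231 = 0.012754
r = −ln(0.012754)/22 = 4.36187/22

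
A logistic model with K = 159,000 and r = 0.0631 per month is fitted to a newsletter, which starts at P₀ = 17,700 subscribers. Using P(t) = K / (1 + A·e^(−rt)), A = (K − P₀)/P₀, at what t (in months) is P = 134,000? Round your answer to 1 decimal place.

t ≈ 59.5 months

A = (159000 − 17700)/17700 = 7.98305
134000 = 159000/(1 + 7.98305·e^(−0.0631t)) → 1 + 7.98305·e^(−0.0631t) = 1.18657
e^(−0.0631t) = 0.02337 → t = ln(42.78915)/0.0631 = 3.75628/0.0631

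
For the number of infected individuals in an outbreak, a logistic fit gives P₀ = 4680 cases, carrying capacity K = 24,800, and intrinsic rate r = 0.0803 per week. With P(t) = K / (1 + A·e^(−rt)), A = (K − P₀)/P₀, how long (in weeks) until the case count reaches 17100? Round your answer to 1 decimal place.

t ≈ 28.1 weeks

A = (24800 − 4680)/4680 = 4.29915
17100 = 24800/(1 + 4.29915·e^(−0.0803t)) → 1 + 4.29915·e^(−0.0803t) = 1.45029
e^(−0.0803t) = 0.10474 → t = ln(9.54745)/0.0803 = 2.25627/0.0803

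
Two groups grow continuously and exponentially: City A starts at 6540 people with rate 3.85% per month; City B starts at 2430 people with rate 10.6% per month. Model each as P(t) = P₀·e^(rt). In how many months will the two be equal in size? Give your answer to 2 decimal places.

t ≈ 14.67 months

6540·e^(0.0385t) = 2430·e^(0.106t)
6540/2430 = e^((0.106 − 0.0385)t) → ln(2.69136) = 0.0675·t
t = 0.99005 / 0.0675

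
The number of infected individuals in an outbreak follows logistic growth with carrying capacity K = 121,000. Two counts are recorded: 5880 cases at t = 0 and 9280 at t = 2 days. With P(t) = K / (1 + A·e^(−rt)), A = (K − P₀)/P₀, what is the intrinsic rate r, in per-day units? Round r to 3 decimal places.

A = (121000 − 5880)/5880 = 19.57823
9280 = 121000/(1 + 19.57823·e^(−r·2)) → e^(−2r) = (13.03879 − 1)/19.57823 = 0.614907
r = −ln(0.614907)/2 = 0.48628/2

r ≈ 0.243 per day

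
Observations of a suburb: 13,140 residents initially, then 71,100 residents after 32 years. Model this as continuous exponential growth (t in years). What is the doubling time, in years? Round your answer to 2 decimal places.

r = ln(71100/13140) / 32 = ln(5.41096) / 32 ≈ 0.052763 per year
doubling time = ln 2 / |r| = 0.69315 / 0.052763

doubling time ≈ 13.14 years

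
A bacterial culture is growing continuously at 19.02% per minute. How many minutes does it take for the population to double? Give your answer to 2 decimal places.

doubling time = ln(2) / |r| = 0.69315 / 0.1902

doubling time ≈ 3.64 minutes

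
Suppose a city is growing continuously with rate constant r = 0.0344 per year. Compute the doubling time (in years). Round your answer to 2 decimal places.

doubling time ≈ 20.15 years

doubling time = ln(2) / |r| = 0.69315 / 0.0344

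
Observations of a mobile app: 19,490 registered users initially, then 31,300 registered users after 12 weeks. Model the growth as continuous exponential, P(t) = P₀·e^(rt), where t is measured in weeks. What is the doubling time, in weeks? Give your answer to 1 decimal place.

r = ln(31300/19490) / 12 = ln(1.60595) / 12 ≈ 0.039476 per week
doubling time = ln 2 / |r| = 0.69315 / 0.039476

doubling time ≈ 17.6 weeks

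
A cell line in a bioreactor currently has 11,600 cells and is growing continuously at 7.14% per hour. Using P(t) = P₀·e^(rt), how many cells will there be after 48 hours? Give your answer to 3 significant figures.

≈ 357,000 cells

P(48) = 11600 · e^(0.0714·48) = 11600 · e^(3.4272)
= 11600 · 30.79031 ≈ 357167.59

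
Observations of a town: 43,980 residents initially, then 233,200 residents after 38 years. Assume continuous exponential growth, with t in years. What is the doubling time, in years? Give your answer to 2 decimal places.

doubling time ≈ 15.79 years

r = ln(233200/43980) / 38 = ln(5.30241) / 38 ≈ 0.043899 per year
doubling time = ln 2 / |r| = 0.69315 / 0.043899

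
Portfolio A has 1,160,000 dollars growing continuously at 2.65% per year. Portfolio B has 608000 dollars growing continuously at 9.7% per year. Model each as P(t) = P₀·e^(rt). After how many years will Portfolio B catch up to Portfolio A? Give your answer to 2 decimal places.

t ≈ 9.16 years

1160000·e^(0.0265t) = 608000·e^(0.097t)
1160000/608000 = e^((0.097 − 0.0265)t) → ln(1.90789) = 0.0705·t
t = 0.646 / 0.0705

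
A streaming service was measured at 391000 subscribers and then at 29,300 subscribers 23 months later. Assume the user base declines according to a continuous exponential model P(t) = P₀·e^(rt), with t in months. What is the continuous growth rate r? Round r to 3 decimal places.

r ≈ -0.113 per month

29300 = 391000 · e^(r·23)
e^(23r) = 29300/391000 = 0.07494
r = ln(0.07494) / 23 = -2.59112 / 23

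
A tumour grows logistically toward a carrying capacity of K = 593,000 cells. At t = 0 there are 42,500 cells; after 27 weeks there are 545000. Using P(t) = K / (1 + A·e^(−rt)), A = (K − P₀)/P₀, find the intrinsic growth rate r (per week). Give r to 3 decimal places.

r ≈ 0.185 per week

A = (593000 − 42500)/42500 = 12.95294
545000 = 593000/(1 + 12.95294·e^(−r·27)) → e^(−27r) = (1.08807 − 1)/12.95294 = 0.006799
r = −ln(0.006799)/27 = 4.99091/27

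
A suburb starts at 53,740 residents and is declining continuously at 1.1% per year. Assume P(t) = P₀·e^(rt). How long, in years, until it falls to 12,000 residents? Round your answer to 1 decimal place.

t ≈ 136.3 years

12000 = 53740 · e^(-0.011·t)
t = ln(12000/53740) / -0.011 = ln(0.2233) / -0.011 = -1.49925 / -0.011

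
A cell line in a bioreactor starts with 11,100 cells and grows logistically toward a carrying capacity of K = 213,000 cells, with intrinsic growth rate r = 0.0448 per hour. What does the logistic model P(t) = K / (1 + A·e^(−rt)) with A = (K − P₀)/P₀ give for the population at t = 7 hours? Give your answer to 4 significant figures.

≈ 14,900 cells

A = (213000 − 11100)/11100 = 18.18919
P(7) = 213000 / (1 + 18.18919·e^(−0.0448·7)) = 213000 / (1 + 18.18919·0.730811)
= 213000 / 14.29286 ≈ 14902.54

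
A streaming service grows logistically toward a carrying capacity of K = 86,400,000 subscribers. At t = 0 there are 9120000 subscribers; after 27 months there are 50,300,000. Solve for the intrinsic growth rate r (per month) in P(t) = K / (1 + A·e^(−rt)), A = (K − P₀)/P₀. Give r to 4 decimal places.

A = (86400000 − 9120000)/9120000 = 8.47368
50300000 = 86400000/(1 + 8.47368·e^(−r·27)) → e^(−27r) = (1.71769 − 1)/8.47368 = 0.084697
r = −ln(0.084697)/27 = 2.46868/27

r ≈ 0.0914 per month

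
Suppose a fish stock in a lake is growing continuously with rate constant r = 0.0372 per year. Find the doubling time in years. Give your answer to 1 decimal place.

doubling time ≈ 18.6 years

doubling time = ln(2) / |r| = 0.69315 / 0.0372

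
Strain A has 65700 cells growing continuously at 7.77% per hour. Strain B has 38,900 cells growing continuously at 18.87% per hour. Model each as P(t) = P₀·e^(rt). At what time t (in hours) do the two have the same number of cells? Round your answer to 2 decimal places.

65700·e^(0.0777t) = 38900·e^(0.1887t)
65700/38900 = e^((0.1887 − 0.0777)t) → ln(1.68895) = 0.111·t
t = 0.5241 / 0.111

t ≈ 4.72 hours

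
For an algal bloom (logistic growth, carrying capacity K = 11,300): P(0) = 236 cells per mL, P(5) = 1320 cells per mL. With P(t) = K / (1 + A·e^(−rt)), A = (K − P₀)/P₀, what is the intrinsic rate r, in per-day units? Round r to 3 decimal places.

r ≈ 0.365 per day

A = (11300 − 236)/236 = 46.88136
1320 = 11300/(1 + 46.88136·e^(−r·5)) → e^(−5r) = (8.56061 − 1)/46.88136 = 0.161271
r = −ln(0.161271)/5 = 1.82467/5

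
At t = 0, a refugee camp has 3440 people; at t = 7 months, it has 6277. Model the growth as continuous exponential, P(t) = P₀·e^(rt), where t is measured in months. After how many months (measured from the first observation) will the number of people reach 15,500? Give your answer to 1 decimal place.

r = ln(6277/3440) / 7 ≈ 0.085917 per month
t = ln(15500/3440) / r = 1.50537 / 0.085917 ≈ 17.521

t ≈ 17.5 months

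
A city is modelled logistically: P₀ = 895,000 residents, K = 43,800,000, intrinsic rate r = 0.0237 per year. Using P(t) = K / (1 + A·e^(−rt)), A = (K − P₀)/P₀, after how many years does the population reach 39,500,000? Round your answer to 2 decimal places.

t ≈ 256.86 years

A = (43800000 − 895000)/895000 = 47.93855
39500000 = 43800000/(1 + 47.93855·e^(−0.0237t)) → 1 + 47.93855·e^(−0.0237t) = 1.10886
e^(−0.0237t) = 0.002271 → t = ln(440.36573)/0.0237 = 6.08761/0.0237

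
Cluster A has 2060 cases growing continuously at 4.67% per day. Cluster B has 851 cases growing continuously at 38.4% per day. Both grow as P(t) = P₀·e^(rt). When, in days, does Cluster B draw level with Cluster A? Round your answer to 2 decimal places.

t ≈ 2.62 days

2060·e^(0.0467t) = 851·e^(0.384t)
2060/851 = e^((0.384 − 0.0467)t) → ln(2.42068) = 0.3373·t
t = 0.88405 / 0.3373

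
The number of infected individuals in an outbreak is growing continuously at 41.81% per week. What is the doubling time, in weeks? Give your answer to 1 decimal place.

doubling time ≈ 1.7 weeks

doubling time = ln(2) / |r| = 0.69315 / 0.4181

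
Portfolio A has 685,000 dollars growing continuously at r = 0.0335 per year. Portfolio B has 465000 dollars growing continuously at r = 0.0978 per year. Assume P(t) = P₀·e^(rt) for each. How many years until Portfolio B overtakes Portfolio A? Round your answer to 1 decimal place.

t ≈ 6.0 years

685000·e^(0.0335t) = 465000·e^(0.0978t)
685000/465000 = e^((0.0978 − 0.0335)t) → ln(1.47312) = 0.0643·t
t = 0.38738 / 0.0643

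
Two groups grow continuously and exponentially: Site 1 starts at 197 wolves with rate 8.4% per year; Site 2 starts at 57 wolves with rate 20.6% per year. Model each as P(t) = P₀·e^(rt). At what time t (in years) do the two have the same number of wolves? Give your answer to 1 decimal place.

t ≈ 10.2 years

197·e^(0.084t) = 57·e^(0.206t)
197/57 = e^((0.206 − 0.084)t) → ln(3.45614) = 0.122·t
t = 1.24015 / 0.122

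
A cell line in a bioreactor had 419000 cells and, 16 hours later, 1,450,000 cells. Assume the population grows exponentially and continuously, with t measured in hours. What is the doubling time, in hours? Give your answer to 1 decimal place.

r = ln(1450000/419000) / 16 = ln(3.46062) / 16 ≈ 0.07759 per hour
doubling time = ln 2 / |r| = 0.69315 / 0.07759

doubling time ≈ 8.9 hours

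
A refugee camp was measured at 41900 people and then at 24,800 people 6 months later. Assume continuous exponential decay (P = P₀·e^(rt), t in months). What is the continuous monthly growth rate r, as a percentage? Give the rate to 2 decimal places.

24800 = 41900 · e^(r·6)
e^(6r) = 24800/41900 = 0.59189
r = ln(0.59189) / 6 = -0.52444 / 6

r ≈ -8.74% per month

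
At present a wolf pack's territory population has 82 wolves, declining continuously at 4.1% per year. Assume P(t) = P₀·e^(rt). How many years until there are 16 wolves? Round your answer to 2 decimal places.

t ≈ 39.86 years

16 = 82 · e^(-0.041·t)
t = ln(16/82) / -0.041 = ln(0.19512) / -0.041 = -1.63413 / -0.041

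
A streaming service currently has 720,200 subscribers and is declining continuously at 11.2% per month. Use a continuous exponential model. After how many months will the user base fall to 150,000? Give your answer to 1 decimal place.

150000 = 720200 · e^(-0.112·t)
t = ln(150000/720200) / -0.112 = ln(0.20828) / -0.112 = -1.56889 / -0.112

t ≈ 14.0 months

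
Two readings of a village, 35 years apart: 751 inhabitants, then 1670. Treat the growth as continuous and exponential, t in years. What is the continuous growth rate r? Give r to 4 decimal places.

r ≈ 0.0228 per year

1670 = 751 · e^(r·35)
e^(35r) = 1670/751 = 2.2237
r = ln(2.2237) / 35 = 0.79917 / 35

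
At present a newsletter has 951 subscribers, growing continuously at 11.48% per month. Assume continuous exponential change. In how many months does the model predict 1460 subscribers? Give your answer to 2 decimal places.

1460 = 951 · e^(0.1148·t)
t = ln(1460/951) / 0.1148 = ln(1.53523) / 0.1148 = 0.42868 / 0.1148

t ≈ 3.73 months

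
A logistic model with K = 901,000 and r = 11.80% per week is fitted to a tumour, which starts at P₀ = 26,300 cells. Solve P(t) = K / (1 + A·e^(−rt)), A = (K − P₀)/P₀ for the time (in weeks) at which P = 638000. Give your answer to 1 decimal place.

A = (901000 − 26300)/26300 = 33.25856
638000 = 901000/(1 + 33.25856·e^(−0.118t)) → 1 + 33.25856·e^(−0.118t) = 1.41223
e^(−0.118t) = 0.012395 → t = ln(80.68045)/0.118 = 4.3905/0.118

t ≈ 37.2 weeks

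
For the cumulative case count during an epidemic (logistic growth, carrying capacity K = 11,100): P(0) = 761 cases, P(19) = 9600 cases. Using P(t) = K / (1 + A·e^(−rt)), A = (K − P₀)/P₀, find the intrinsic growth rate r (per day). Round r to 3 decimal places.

A = (11100 − 761)/761 = 13.58607
9600 = 11100/(1 + 13.58607·e^(−r·19)) → e^(−19r) = (1.15625 − 1)/13.58607 = 0.011501
r = −ln(0.011501)/19 = 4.46534/19

r ≈ 0.235 per day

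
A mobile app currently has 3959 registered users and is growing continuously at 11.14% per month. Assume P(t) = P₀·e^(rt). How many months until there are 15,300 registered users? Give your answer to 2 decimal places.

t ≈ 12.14 months

15300 = 3959 · e^(0.1114·t)
t = ln(15300/3959) / 0.1114 = ln(3.86461) / 0.1114 = 1.35186 / 0.1114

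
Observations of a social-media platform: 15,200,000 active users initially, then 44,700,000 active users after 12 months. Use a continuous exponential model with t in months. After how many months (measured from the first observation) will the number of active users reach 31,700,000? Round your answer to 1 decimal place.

t ≈ 8.2 months

r = ln(44700000/15200000) / 12 ≈ 0.08989 per month
t = ln(31700000/15200000) / r = 0.73502 / 0.08989 ≈ 8.177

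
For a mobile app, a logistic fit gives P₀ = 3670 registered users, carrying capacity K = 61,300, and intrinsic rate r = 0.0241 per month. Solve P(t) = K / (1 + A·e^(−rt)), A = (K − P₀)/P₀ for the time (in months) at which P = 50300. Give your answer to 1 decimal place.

t ≈ 177.3 months

A = (61300 − 3670)/3670 = 15.703
50300 = 61300/(1 + 15.703·e^(−0.0241t)) → 1 + 15.703·e^(−0.0241t) = 1.21869
e^(−0.0241t) = 0.013927 → t = ln(71.80552)/0.0241 = 4.27396/0.0241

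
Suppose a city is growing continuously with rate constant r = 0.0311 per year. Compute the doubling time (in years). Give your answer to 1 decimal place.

doubling time ≈ 22.3 years

doubling time = ln(2) / |r| = 0.69315 / 0.0311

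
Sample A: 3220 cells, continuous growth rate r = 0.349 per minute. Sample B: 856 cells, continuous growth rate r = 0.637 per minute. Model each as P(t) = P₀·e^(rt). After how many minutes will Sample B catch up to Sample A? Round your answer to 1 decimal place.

3220·e^(0.349t) = 856·e^(0.637t)
3220/856 = e^((0.637 − 0.349)t) → ln(3.76168) = 0.288·t
t = 1.32487 / 0.288

t ≈ 4.6 minutes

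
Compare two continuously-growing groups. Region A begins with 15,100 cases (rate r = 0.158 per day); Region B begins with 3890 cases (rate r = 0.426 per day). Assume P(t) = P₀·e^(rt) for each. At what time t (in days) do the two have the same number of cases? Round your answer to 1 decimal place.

t ≈ 5.1 days

15100·e^(0.158t) = 3890·e^(0.426t)
15100/3890 = e^((0.426 − 0.158)t) → ln(3.88175) = 0.268·t
t = 1.35629 / 0.268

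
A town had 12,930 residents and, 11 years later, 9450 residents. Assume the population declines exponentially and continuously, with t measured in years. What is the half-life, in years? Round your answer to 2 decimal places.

half-life ≈ 24.32 years

r = ln(9450/12930) / 11 = ln(0.73086) / 11 ≈ -0.028503 per year
half-life = ln 2 / |r| = 0.69315 / 0.028503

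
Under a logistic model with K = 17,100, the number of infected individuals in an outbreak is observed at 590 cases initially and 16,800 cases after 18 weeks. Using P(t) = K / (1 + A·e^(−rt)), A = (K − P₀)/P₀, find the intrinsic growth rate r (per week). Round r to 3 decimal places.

A = (17100 − 590)/590 = 27.98305
16800 = 17100/(1 + 27.98305·e^(−r·18)) → e^(−18r) = (1.01786 − 1)/27.98305 = 0.000638
r = −ln(0.000638)/18 = 7.35695/18

r ≈ 0.409 per week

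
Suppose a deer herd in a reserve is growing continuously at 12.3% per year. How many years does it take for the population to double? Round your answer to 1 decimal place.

doubling time = ln(2) / |r| = 0.69315 / 0.123

doubling time ≈ 5.6 years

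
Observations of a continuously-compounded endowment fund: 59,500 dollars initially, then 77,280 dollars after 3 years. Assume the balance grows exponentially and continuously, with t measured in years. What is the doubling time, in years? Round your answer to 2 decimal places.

r = ln(77280/59500) / 3 = ln(1.29882) / 3 ≈ 0.087153 per year
doubling time = ln 2 / |r| = 0.69315 / 0.087153

doubling time ≈ 7.95 years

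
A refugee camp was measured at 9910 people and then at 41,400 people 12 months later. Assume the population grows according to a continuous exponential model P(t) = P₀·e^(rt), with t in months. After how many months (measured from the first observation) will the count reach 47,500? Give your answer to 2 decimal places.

t ≈ 13.15 months

r = ln(41400/9910) / 12 ≈ 0.119145 per month
t = ln(47500/9910) / r = 1.56719 / 0.119145 ≈ 13.154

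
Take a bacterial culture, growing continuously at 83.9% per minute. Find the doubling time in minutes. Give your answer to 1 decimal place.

doubling time = ln(2) / |r| = 0.69315 / 0.839

doubling time ≈ 0.8 minutes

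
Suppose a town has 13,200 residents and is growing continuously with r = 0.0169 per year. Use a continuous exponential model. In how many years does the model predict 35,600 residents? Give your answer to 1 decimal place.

t ≈ 58.7 years

35600 = 13200 · e^(0.0169·t)
t = ln(35600/13200) / 0.0169 = ln(2.69697) / 0.0169 = 0.99213 / 0.0169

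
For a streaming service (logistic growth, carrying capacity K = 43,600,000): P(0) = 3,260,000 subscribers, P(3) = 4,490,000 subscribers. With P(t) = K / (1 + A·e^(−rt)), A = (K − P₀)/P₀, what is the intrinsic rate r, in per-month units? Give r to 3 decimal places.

A = (43600000 − 3260000)/3260000 = 12.37423
4490000 = 43600000/(1 + 12.37423·e^(−r·3)) → e^(−3r) = (9.71047 − 1)/12.37423 = 0.70392
r = −ln(0.70392)/3 = 0.35109/3

r ≈ 0.117 per month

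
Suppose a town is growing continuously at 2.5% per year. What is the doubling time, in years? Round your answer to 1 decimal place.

doubling time ≈ 27.7 years

doubling time = ln(2) / |r| = 0.69315 / 0.025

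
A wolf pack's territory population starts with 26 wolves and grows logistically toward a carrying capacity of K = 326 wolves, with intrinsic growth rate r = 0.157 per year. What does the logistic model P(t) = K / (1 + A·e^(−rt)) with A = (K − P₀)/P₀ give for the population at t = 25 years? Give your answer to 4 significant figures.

A = (326 − 26)/26 = 11.53846
P(25) = 326 / (1 + 11.53846·e^(−0.157·25)) = 326 / (1 + 11.53846·0.019742)
= 326 / 1.22779 ≈ 265.52

≈ 265.5 wolves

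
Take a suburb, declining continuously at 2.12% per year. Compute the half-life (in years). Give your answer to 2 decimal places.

half-life ≈ 32.70 years

half-life = ln(2) / |r| = 0.69315 / 0.0212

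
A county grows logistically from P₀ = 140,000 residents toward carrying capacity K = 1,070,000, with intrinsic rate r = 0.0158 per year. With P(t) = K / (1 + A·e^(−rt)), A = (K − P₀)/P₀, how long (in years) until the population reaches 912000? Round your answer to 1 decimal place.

A = (1070000 − 140000)/140000 = 6.64286
912000 = 1070000/(1 + 6.64286·e^(−0.0158t)) → 1 + 6.64286·e^(−0.0158t) = 1.17325
e^(−0.0158t) = 0.02608 → t = ln(38.34358)/0.0158 = 3.64659/0.0158

t ≈ 230.8 years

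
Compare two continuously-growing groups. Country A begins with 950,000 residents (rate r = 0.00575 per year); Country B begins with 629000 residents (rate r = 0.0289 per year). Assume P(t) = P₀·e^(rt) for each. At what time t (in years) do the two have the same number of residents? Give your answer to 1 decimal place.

t ≈ 17.8 years

950000·e^(0.00575t) = 629000·e^(0.0289t)
950000/629000 = e^((0.0289 − 0.00575)t) → ln(1.51033) = 0.02315·t
t = 0.41233 / 0.02315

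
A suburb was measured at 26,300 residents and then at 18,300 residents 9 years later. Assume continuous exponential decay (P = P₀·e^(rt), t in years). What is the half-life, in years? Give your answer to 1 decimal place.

r = ln(18300/26300) / 9 = ln(0.69582) / 9 ≈ -0.040296 per year
half-life = ln 2 / |r| = 0.69315 / 0.040296

half-life ≈ 17.2 years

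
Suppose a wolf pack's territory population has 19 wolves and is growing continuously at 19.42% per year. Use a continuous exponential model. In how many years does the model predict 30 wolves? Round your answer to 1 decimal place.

30 = 19 · e^(0.1942·t)
t = ln(30/19) / 0.1942 = ln(1.57895) / 0.1942 = 0.45676 / 0.1942

t ≈ 2.4 years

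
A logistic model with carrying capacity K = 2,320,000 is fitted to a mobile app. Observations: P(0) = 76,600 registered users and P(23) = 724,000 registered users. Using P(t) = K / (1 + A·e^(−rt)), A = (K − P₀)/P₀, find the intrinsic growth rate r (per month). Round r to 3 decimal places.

r ≈ 0.112 per month

A = (2320000 − 76600)/76600 = 29.28721
724000 = 2320000/(1 + 29.28721·e^(−r·23)) → e^(−23r) = (3.20442 − 1)/29.28721 = 0.075269
r = −ln(0.075269)/23 = 2.58669/23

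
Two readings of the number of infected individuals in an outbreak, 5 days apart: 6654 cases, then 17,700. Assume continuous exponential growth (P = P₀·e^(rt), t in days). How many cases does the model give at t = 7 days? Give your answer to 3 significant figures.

r = ln(17700/6654) / 5 ≈ 0.195669 per day
P(7) = 6654 · e^(0.195669·7) = 6654 · 3.93411 ≈ 26177.58

≈ 26,200 cases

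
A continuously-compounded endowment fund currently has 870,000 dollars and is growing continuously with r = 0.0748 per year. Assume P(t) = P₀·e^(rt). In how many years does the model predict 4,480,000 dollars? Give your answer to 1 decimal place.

4480000 = 870000 · e^(0.0748·t)
t = ln(4480000/870000) / 0.0748 = ln(5.14943) / 0.0748 = 1.63889 / 0.0748

t ≈ 21.9 years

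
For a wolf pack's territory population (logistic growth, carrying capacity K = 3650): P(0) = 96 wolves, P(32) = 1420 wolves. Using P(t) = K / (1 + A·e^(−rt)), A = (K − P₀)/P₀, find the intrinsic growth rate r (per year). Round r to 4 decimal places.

A = (3650 − 96)/96 = 37.02083
1420 = 3650/(1 + 37.02083·e^(−r·32)) → e^(−32r) = (2.57042 − 1)/37.02083 = 0.04242
r = −ln(0.04242)/32 = 3.16014/32

r ≈ 0.0988 per year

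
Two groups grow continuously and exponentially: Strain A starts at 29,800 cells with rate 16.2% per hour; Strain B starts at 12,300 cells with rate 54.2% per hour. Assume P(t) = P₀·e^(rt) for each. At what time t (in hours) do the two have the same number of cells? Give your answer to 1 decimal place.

t ≈ 2.3 hours

29800·e^(0.162t) = 12300·e^(0.542t)
29800/12300 = e^((0.542 − 0.162)t) → ln(2.42276) = 0.38·t
t = 0.88491 / 0.38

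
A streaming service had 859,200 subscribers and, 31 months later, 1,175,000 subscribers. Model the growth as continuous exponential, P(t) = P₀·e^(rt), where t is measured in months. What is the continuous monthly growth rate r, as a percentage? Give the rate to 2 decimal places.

r ≈ 1.01% per month

1175000 = 859200 · e^(r·31)
e^(31r) = 1175000/859200 = 1.36755
r = ln(1.36755) / 31 = 0.31302 / 31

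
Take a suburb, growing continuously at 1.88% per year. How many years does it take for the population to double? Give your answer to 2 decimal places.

doubling time = ln(2) / |r| = 0.69315 / 0.0188

doubling time ≈ 36.87 years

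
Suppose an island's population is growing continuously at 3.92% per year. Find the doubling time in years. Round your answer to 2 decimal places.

doubling time ≈ 17.68 years

doubling time = ln(2) / |r| = 0.69315 / 0.0392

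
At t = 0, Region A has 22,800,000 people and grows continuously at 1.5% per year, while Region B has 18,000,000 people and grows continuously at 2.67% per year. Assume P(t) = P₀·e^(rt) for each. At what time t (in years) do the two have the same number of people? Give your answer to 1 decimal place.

22800000·e^(0.015t) = 18000000·e^(0.0267t)
22800000/18000000 = e^((0.0267 − 0.015)t) → ln(1.26667) = 0.0117·t
t = 0.23639 / 0.0117

t ≈ 20.2 years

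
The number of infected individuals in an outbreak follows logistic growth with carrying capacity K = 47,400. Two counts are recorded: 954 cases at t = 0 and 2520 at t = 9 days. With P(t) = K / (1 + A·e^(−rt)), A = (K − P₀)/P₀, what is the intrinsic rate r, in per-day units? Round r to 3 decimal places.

A = (47400 − 954)/954 = 48.68553
2520 = 47400/(1 + 48.68553·e^(−r·9)) → e^(−9r) = (18.80952 − 1)/48.68553 = 0.365807
r = −ln(0.365807)/9 = 1.00565/9

r ≈ 0.112 per day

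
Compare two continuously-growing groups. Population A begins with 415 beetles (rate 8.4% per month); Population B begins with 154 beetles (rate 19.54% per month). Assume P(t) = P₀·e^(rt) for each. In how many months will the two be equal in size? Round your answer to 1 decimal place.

t ≈ 8.9 months

415·e^(0.084t) = 154·e^(0.1954t)
415/154 = e^((0.1954 − 0.084)t) → ln(2.69481) = 0.1114·t
t = 0.99133 / 0.1114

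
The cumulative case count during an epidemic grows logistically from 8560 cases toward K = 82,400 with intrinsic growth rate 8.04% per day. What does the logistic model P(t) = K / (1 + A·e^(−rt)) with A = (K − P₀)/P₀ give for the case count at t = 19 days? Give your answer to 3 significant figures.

A = (82400 − 8560)/8560 = 8.62617
P(19) = 82400 / (1 + 8.62617·e^(−0.0804·19)) = 82400 / (1 + 8.62617·0.217056)
= 82400 / 2.87236 ≈ 28687.2

≈ 28,700 cases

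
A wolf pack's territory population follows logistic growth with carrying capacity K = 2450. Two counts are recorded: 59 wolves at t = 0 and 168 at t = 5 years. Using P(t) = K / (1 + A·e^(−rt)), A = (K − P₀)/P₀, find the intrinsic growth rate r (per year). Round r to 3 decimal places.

A = (2450 − 59)/59 = 40.52542
168 = 2450/(1 + 40.52542·e^(−r·5)) → e^(−5r) = (14.58333 − 1)/40.52542 = 0.335181
r = −ln(0.335181)/5 = 1.09309/5

r ≈ 0.219 per year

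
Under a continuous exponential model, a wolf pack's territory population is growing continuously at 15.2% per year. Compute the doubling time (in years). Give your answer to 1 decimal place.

doubling time = ln(2) / |r| = 0.69315 / 0.152

doubling time ≈ 4.6 years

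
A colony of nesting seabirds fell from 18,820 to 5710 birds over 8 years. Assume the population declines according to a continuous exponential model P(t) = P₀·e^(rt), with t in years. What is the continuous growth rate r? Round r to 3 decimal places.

r ≈ -0.149 per year

5710 = 18820 · e^(r·8)
e^(8r) = 5710/18820 = 0.3034
r = ln(0.3034) / 8 = -1.1927 / 8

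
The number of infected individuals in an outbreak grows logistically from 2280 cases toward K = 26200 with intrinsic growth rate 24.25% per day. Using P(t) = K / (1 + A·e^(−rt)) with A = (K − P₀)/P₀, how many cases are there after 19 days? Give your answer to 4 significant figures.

≈ 23,720 cases

A = (26200 − 2280)/2280 = 10.49123
P(19) = 26200 / (1 + 10.49123·e^(−0.2425·19)) = 26200 / (1 + 10.49123·0.009977)
= 26200 / 1.10467 ≈ 23717.53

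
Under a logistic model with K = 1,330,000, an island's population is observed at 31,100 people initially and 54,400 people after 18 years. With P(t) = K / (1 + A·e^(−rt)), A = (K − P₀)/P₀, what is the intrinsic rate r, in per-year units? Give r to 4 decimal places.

A = (1330000 − 31100)/31100 = 41.76527
54400 = 1330000/(1 + 41.76527·e^(−r·18)) → e^(−18r) = (24.44853 − 1)/41.76527 = 0.561436
r = −ln(0.561436)/18 = 0.57726/18

r ≈ 0.0321 per year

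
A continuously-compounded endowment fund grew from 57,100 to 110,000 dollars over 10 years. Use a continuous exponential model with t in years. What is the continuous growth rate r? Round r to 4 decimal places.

r ≈ 0.0656 per year

110000 = 57100 · e^(r·10)
e^(10r) = 110000/57100 = 1.92644
r = ln(1.92644) / 10 = 0.65568 / 10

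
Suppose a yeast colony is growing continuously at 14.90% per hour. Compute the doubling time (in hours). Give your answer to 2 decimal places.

doubling time = ln(2) / |r| = 0.69315 / 0.149

doubling time ≈ 4.65 hours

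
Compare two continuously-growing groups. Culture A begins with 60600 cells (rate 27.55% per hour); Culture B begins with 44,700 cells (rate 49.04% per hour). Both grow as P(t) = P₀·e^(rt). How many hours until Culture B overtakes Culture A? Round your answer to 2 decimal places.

60600·e^(0.2755t) = 44700·e^(0.4904t)
60600/44700 = e^((0.4904 − 0.2755)t) → ln(1.3557) = 0.2149·t
t = 0.30432 / 0.2149

t ≈ 1.42 hours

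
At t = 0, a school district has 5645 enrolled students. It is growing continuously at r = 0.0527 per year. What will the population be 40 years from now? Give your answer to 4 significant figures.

≈ 46,470 enrolled students

P(40) = 5645 · e^(0.0527·40) = 5645 · e^(2.108)
= 5645 · 8.23176 ≈ 46468.29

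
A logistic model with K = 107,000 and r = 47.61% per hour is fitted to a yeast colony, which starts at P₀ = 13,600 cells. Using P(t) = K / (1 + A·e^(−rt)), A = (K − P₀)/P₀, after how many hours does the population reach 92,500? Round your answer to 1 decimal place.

A = (107000 − 13600)/13600 = 6.86765
92500 = 107000/(1 + 6.86765·e^(−0.4761t)) → 1 + 6.86765·e^(−0.4761t) = 1.15676
e^(−0.4761t) = 0.022825 → t = ln(43.81085)/0.4761 = 3.77988/0.4761

t ≈ 7.9 hours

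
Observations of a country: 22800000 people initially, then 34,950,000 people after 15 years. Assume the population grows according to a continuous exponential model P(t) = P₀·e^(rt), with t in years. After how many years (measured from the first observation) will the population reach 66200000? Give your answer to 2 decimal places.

t ≈ 37.43 years

r = ln(34950000/22800000) / 15 ≈ 0.028477 per year
t = ln(66200000/22800000) / r = 1.06592 / 0.028477 ≈ 37.431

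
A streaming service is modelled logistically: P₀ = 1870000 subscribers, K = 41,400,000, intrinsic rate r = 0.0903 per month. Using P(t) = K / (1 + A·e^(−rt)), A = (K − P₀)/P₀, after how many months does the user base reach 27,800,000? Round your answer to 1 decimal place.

t ≈ 41.7 months

A = (41400000 − 1870000)/1870000 = 21.13904
27800000 = 41400000/(1 + 21.13904·e^(−0.0903t)) → 1 + 21.13904·e^(−0.0903t) = 1.48921
e^(−0.0903t) = 0.023142 → t = ln(43.21068)/0.0903 = 3.76609/0.0903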